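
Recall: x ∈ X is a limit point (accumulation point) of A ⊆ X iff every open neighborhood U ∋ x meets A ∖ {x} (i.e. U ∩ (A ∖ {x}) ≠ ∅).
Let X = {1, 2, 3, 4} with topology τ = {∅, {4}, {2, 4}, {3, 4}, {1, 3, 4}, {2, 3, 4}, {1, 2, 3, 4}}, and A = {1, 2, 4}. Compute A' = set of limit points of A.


A' = {1, 2, 3}

For each x ∈ X, list the open sets U ∈ τ with x ∈ U, then check whether U ∩ (A ∖ {x}) ≠ ∅ for every such U.
  x = 1: opens ∋ x are {1, 3, 4}, {1, 2, 3, 4}; each meets A ∖ {1}, so x IS a limit point.
  x = 2: opens ∋ x are {2, 4}, {2, 3, 4}, {1, 2, 3, 4}; each meets A ∖ {2}, so x IS a limit point.
  x = 3: opens ∋ x are {3, 4}, {1, 3, 4}, {2, 3, 4}, {1, 2, 3, 4}; each meets A ∖ {3}, so x IS a limit point.
  x = 4: open {4} ∋ x has {4} ∩ (A ∖ {4}) = ∅, so x is NOT a limit point.
Collecting: A' = {1, 2, 3}.


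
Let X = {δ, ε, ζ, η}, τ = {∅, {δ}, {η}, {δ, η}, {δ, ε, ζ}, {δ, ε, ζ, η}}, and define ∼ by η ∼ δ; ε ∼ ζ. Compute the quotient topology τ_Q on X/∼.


X/∼ = {[δ=η], [ε=ζ]}; |τ_Q| = 3.

Equivalence classes: [δ=η], [ε=ζ].
Quotient map π: X → X/∼ sends δ ↦ [δ=η], ε ↦ [ε=ζ], ζ ↦ [ε=ζ], η ↦ [δ=η].
For each subset V ⊆ X/∼, compute π^{-1}(V) ⊆ X and check whether π^{-1}(V) ∈ τ. V is open in τ_Q iff π^{-1}(V) ∈ τ.
  V = {}: π^{-1}(V) = ∅ ∈ τ ✓.
  V = {[δ=η]}: π^{-1}(V) = {δ, η} ∈ τ ✓.
  V = {[ε=ζ]}: π^{-1}(V) = {ε, ζ} ∉ τ ✗.
  V = {[δ=η], [ε=ζ]}: π^{-1}(V) = {δ, ε, ζ, η} ∈ τ ✓.
Open sets in the quotient: τ_Q = {{}, {[δ=η]}, {[δ=η], [ε=ζ]}} (3 elements).


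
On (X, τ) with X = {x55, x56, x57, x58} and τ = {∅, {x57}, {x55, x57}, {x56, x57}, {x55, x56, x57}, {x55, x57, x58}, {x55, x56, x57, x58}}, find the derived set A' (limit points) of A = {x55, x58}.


A' = {x58}

For each x ∈ X, list the open sets U ∈ τ with x ∈ U, then check whether U ∩ (A ∖ {x}) ≠ ∅ for every such U.
  x = x55: open {x55, x57} ∋ x has {x55, x57} ∩ (A ∖ {x55}) = ∅, so x is NOT a limit point.
  x = x56: open {x56, x57} ∋ x has {x56, x57} ∩ (A ∖ {x56}) = ∅, so x is NOT a limit point.
  x = x57: open {x57} ∋ x has {x57} ∩ (A ∖ {x57}) = ∅, so x is NOT a limit point.
  x = x58: opens ∋ x are {x55, x57, x58}, {x55, x56, x57, x58}; each meets A ∖ {x58}, so x IS a limit point.
Collecting: A' = {x58}.


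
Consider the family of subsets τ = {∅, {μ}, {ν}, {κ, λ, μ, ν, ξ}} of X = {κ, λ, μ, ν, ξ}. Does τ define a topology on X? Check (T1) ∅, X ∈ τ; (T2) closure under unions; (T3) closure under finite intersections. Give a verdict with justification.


τ is NOT a topology on X.

Axiom (T1): ∅ ∈ τ? Yes; X ∈ τ? Yes.
Axiom (T2/T3): check pairwise unions and intersections of members of τ.
Counterexample for (T2): {μ} ∪ {ν} = {μ, ν} ∉ τ. Therefore τ is NOT a topology.


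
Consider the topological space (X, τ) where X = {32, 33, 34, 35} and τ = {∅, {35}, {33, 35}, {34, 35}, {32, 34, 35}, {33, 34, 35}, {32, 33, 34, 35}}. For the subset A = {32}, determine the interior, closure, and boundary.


int(A) = ∅, cl(A) = {32}, ∂A = {32}.

Closed sets in (X, τ) are complements of opens:
  closed(X, τ) = {∅, {32}, {33}, {32, 33}, {32, 34}, {32, 33, 34}, {32, 33, 34, 35}}.
int(A) = ⋃ {U ∈ τ : U ⊆ A}. Opens contained in A: ∅.
Taking the union of these: int(A) = ∅.
cl(A) = ⋂ {C closed : A ⊆ C}. Closed sets containing A: {32}, {32, 33}, {32, 34}, {32, 33, 34}, {32, 33, 34, 35}.
Intersecting these: cl(A) = {32}.
∂A = cl(A) ∖ int(A) = {32} ∖ ∅ = {32}.


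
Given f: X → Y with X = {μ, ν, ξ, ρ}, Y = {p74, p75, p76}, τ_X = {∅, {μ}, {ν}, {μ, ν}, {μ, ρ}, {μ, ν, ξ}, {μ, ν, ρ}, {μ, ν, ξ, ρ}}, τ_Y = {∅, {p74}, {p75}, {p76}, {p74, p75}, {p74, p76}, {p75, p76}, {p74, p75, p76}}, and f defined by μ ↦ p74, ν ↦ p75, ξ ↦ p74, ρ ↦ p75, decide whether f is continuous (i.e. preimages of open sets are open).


f is NOT continuous.

Compute f^{-1}(U) for each U ∈ τ_Y:
  U = ∅: f^{-1}(U) = ∅ ∈ τ_X ✓.
  U = {p74}: f^{-1}(U) = {μ, ξ} ∉ τ_X ✗.
  U = {p75}: f^{-1}(U) = {ν, ρ} ∉ τ_X ✗.
  U = {p76}: f^{-1}(U) = ∅ ∈ τ_X ✓.
  U = {p74, p75}: f^{-1}(U) = {μ, ν, ξ, ρ} ∈ τ_X ✓.
  U = {p74, p76}: f^{-1}(U) = {μ, ξ} ∉ τ_X ✗.
  U = {p75, p76}: f^{-1}(U) = {ν, ρ} ∉ τ_X ✗.
  U = {p74, p75, p76}: f^{-1}(U) = {μ, ν, ξ, ρ} ∈ τ_X ✓.
Found U = {p74} with f^{-1}(U) = {μ, ξ} not in τ_X. Therefore f is NOT continuous.


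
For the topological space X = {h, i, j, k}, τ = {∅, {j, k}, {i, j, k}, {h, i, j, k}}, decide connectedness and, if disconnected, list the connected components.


(X, τ) is connected.

Find clopen sets (U ∈ τ with X ∖ U ∈ τ):
  U = ∅, X ∖ U = {h, i, j, k} — both open, so U is clopen.
  U = {h, i, j, k}, X ∖ U = ∅ — both open, so U is clopen.
Only trivial clopens (∅ and X) exist, so (X, τ) is connected.
Compute connected components by grouping points that agree on all clopens:
  component: {h, i, j, k}


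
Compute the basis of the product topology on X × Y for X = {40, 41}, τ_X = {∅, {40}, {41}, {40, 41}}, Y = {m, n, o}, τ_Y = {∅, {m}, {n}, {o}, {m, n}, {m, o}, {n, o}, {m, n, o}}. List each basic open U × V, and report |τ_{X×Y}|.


Basis B = {∅ × ∅, {40} × {m}, {40} × {n}, {40} × {o}, {41} × {m}, {41} × {n}, {41} × {o}, {40} × {m, n}, {40} × {m, o}, {40, 41} × {m}, {40} × {n, o}, {40, 41} × {n}, {40, 41} × {o}, {41} × {m, n}, {41} × {m, o}, {41} × {n, o}, {40} × {m, n, o}, {41} × {m, n, o}, {40, 41} × {m, n}, {40, 41} × {m, o}, {40, 41} × {n, o}, {40, 41} × {m, n, o}}; |τ_{X×Y}| = 64.

Enumerate products U × V with U ∈ τ_X, V ∈ τ_Y (deduplicated):
  ∅ × ∅ = {} (∅)
  {40} × {m} = {(40,m)}
  {40} × {n} = {(40,n)}
  {40} × {o} = {(40,o)}
  {41} × {m} = {(41,m)}
  {41} × {n} = {(41,n)}
  {41} × {o} = {(41,o)}
  {40} × {m, n} = {(40,m), (40,n)}
  {40} × {m, o} = {(40,m), (40,o)}
  {40, 41} × {m} = {(40,m), (41,m)}
  {40} × {n, o} = {(40,n), (40,o)}
  {40, 41} × {n} = {(40,n), (41,n)}
  {40, 41} × {o} = {(40,o), (41,o)}
  {41} × {m, n} = {(41,m), (41,n)}
  {41} × {m, o} = {(41,m), (41,o)}
  {41} × {n, o} = {(41,n), (41,o)}
  {40} × {m, n, o} = {(40,m), (40,n), (40,o)}
  {41} × {m, n, o} = {(41,m), (41,n), (41,o)}
  {40, 41} × {m, n} = {(40,m), (40,n), (41,m), (41,n)}
  {40, 41} × {m, o} = {(40,m), (40,o), (41,m), (41,o)}
  {40, 41} × {n, o} = {(40,n), (40,o), (41,n), (41,o)}
  {40, 41} × {m, n, o} = {(40,m), (40,n), (40,o), (41,m), (41,n), (41,o)}
These 22 distinct sets form the basis B.
Close under arbitrary unions to get τ_{X×Y}; counting gives |τ_{X×Y}| = 64.


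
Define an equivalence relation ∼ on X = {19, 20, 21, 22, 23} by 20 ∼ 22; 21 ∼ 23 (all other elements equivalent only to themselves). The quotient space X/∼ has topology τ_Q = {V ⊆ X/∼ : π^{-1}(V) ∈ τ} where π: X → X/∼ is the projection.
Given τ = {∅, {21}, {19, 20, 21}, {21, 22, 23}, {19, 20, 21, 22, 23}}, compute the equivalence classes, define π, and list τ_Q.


X/∼ = {[19], [20=22], [21=23]}; |τ_Q| = 2.

Equivalence classes: [19], [20=22], [21=23].
Quotient map π: X → X/∼ sends 19 ↦ [19], 20 ↦ [20=22], 21 ↦ [21=23], 22 ↦ [20=22], 23 ↦ [21=23].
For each subset V ⊆ X/∼, compute π^{-1}(V) ⊆ X and check whether π^{-1}(V) ∈ τ. V is open in τ_Q iff π^{-1}(V) ∈ τ.
  V = {}: π^{-1}(V) = ∅ ∈ τ ✓.
  V = {[19]}: π^{-1}(V) = {19} ∉ τ ✗.
  V = {[20=22]}: π^{-1}(V) = {20, 22} ∉ τ ✗.
  V = {[19], [20=22]}: π^{-1}(V) = {19, 20, 22} ∉ τ ✗.
  V = {[21=23]}: π^{-1}(V) = {21, 23} ∉ τ ✗.
  V = {[19], [21=23]}: π^{-1}(V) = {19, 21, 23} ∉ τ ✗.
  V = {[20=22], [21=23]}: π^{-1}(V) = {20, 21, 22, 23} ∉ τ ✗.
  V = {[19], [20=22], [21=23]}: π^{-1}(V) = {19, 20, 21, 22, 23} ∈ τ ✓.
Open sets in the quotient: τ_Q = {{}, {[19], [20=22], [21=23]}} (2 elements).


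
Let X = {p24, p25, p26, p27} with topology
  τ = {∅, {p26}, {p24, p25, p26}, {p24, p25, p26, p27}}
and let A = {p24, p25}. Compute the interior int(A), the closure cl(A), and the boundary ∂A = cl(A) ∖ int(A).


int(A) = ∅, cl(A) = {p24, p25, p27}, ∂A = {p24, p25, p27}.

Closed sets in (X, τ) are complements of opens:
  closed(X, τ) = {∅, {p27}, {p24, p25, p27}, {p24, p25, p26, p27}}.
int(A) = ⋃ {U ∈ τ : U ⊆ A}. Opens contained in A: ∅.
Taking the union of these: int(A) = ∅.
cl(A) = ⋂ {C closed : A ⊆ C}. Closed sets containing A: {p24, p25, p27}, {p24, p25, p26, p27}.
Intersecting these: cl(A) = {p24, p25, p27}.
∂A = cl(A) ∖ int(A) = {p24, p25, p27} ∖ ∅ = {p24, p25, p27}.


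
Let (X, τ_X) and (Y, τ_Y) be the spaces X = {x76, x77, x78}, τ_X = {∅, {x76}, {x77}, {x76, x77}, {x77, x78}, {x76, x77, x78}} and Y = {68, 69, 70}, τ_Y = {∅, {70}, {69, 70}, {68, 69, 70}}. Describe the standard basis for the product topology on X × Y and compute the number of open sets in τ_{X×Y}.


Basis B = {∅ × ∅, {x76} × {70}, {x77} × {70}, {x76} × {69, 70}, {x76, x77} × {70}, {x77} × {69, 70}, {x77, x78} × {70}, {x76} × {68, 69, 70}, {x76, x77, x78} × {70}, {x77} × {68, 69, 70}, {x76, x77} × {69, 70}, {x77, x78} × {69, 70}, {x76, x77} × {68, 69, 70}, {x76, x77, x78} × {69, 70}, {x77, x78} × {68, 69, 70}, {x76, x77, x78} × {68, 69, 70}}; |τ_{X×Y}| = 40.

Enumerate products U × V with U ∈ τ_X, V ∈ τ_Y (deduplicated):
  ∅ × ∅ = {} (∅)
  {x76} × {70} = {(x76,70)}
  {x77} × {70} = {(x77,70)}
  {x76} × {69, 70} = {(x76,69), (x76,70)}
  {x76, x77} × {70} = {(x76,70), (x77,70)}
  {x77} × {69, 70} = {(x77,69), (x77,70)}
  {x77, x78} × {70} = {(x77,70), (x78,70)}
  {x76} × {68, 69, 70} = {(x76,68), (x76,69), (x76,70)}
  {x76, x77, x78} × {70} = {(x76,70), (x77,70), (x78,70)}
  {x77} × {68, 69, 70} = {(x77,68), (x77,69), (x77,70)}
  {x76, x77} × {69, 70} = {(x76,69), (x76,70), (x77,69), (x77,70)}
  {x77, x78} × {69, 70} = {(x77,69), (x77,70), (x78,69), (x78,70)}
  {x76, x77} × {68, 69, 70} = {(x76,68), (x76,69), (x76,70), (x77,68), (x77,69), (x77,70)}
  {x76, x77, x78} × {69, 70} = {(x76,69), (x76,70), (x77,69), (x77,70), (x78,69), (x78,70)}
  {x77, x78} × {68, 69, 70} = {(x77,68), (x77,69), (x77,70), (x78,68), (x78,69), (x78,70)}
  {x76, x77, x78} × {68, 69, 70} = {(x76,68), (x76,69), (x76,70), (x77,68), (x77,69), (x77,70), (x78,68), (x78,69), (x78,70)}
These 16 distinct sets form the basis B.
Close under arbitrary unions to get τ_{X×Y}; counting gives |τ_{X×Y}| = 40.


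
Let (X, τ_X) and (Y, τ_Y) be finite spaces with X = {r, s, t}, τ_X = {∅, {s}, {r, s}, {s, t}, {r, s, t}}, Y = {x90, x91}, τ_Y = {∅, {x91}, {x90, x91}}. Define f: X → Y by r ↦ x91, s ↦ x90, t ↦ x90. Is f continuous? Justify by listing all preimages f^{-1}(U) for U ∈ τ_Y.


f is NOT continuous.

Compute f^{-1}(U) for each U ∈ τ_Y:
  U = ∅: f^{-1}(U) = ∅ ∈ τ_X ✓.
  U = {x91}: f^{-1}(U) = {r} ∉ τ_X ✗.
  U = {x90, x91}: f^{-1}(U) = {r, s, t} ∈ τ_X ✓.
Found U = {x91} with f^{-1}(U) = {r} not in τ_X. Therefore f is NOT continuous.


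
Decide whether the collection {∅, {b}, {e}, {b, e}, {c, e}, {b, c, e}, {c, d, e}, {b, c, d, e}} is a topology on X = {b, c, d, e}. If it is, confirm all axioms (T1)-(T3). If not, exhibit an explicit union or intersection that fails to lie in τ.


τ IS a topology on X.

Axiom (T1): ∅ ∈ τ? Yes; X ∈ τ? Yes.
Axiom (T2/T3): check pairwise unions and intersections of members of τ.
All pairwise intersections and unions checked — each lies in τ. Therefore τ satisfies (T1), (T2), (T3): it IS a topology on X.


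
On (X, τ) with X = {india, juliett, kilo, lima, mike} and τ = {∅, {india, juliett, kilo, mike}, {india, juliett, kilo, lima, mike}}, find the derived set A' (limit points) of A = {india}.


A' = {juliett, kilo, lima, mike}

For each x ∈ X, list the open sets U ∈ τ with x ∈ U, then check whether U ∩ (A ∖ {x}) ≠ ∅ for every such U.
  x = india: open {india, juliett, kilo, mike} ∋ x has {india, juliett, kilo, mike} ∩ (A ∖ {india}) = ∅, so x is NOT a limit point.
  x = juliett: opens ∋ x are {india, juliett, kilo, mike}, {india, juliett, kilo, lima, mike}; each meets A ∖ {juliett}, so x IS a limit point.
  x = kilo: opens ∋ x are {india, juliett, kilo, mike}, {india, juliett, kilo, lima, mike}; each meets A ∖ {kilo}, so x IS a limit point.
  x = lima: opens ∋ x are {india, juliett, kilo, lima, mike}; each meets A ∖ {lima}, so x IS a limit point.
  x = mike: opens ∋ x are {india, juliett, kilo, mike}, {india, juliett, kilo, lima, mike}; each meets A ∖ {mike}, so x IS a limit point.
Collecting: A' = {juliett, kilo, lima, mike}.


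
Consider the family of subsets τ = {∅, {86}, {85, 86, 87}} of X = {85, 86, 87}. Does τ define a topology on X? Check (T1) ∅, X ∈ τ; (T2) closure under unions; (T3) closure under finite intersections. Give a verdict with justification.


τ IS a topology on X.

Axiom (T1): ∅ ∈ τ? Yes; X ∈ τ? Yes.
Axiom (T2/T3): check pairwise unions and intersections of members of τ.
All pairwise intersections and unions checked — each lies in τ. Therefore τ satisfies (T1), (T2), (T3): it IS a topology on X.


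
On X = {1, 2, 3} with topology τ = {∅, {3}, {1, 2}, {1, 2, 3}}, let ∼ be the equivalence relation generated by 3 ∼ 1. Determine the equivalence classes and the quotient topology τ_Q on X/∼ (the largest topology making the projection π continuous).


X/∼ = {[1=3], [2]}; |τ_Q| = 2.

Equivalence classes: [1=3], [2].
Quotient map π: X → X/∼ sends 1 ↦ [1=3], 2 ↦ [2], 3 ↦ [1=3].
For each subset V ⊆ X/∼, compute π^{-1}(V) ⊆ X and check whether π^{-1}(V) ∈ τ. V is open in τ_Q iff π^{-1}(V) ∈ τ.
  V = {}: π^{-1}(V) = ∅ ∈ τ ✓.
  V = {[1=3]}: π^{-1}(V) = {1, 3} ∉ τ ✗.
  V = {[2]}: π^{-1}(V) = {2} ∉ τ ✗.
  V = {[1=3], [2]}: π^{-1}(V) = {1, 2, 3} ∈ τ ✓.
Open sets in the quotient: τ_Q = {{}, {[1=3], [2]}} (2 elements).


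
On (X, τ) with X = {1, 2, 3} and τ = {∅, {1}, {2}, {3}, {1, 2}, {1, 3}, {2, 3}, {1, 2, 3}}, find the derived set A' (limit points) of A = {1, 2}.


A' = ∅

For each x ∈ X, list the open sets U ∈ τ with x ∈ U, then check whether U ∩ (A ∖ {x}) ≠ ∅ for every such U.
  x = 1: open {1} ∋ x has {1} ∩ (A ∖ {1}) = ∅, so x is NOT a limit point.
  x = 2: open {2} ∋ x has {2} ∩ (A ∖ {2}) = ∅, so x is NOT a limit point.
  x = 3: open {3} ∋ x has {3} ∩ (A ∖ {3}) = ∅, so x is NOT a limit point.
Collecting: A' = ∅.


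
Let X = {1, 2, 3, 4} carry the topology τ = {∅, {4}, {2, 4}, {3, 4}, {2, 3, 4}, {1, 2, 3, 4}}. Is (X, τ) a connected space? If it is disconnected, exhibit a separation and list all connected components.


(X, τ) is connected.

Find clopen sets (U ∈ τ with X ∖ U ∈ τ):
  U = ∅, X ∖ U = {1, 2, 3, 4} — both open, so U is clopen.
  U = {1, 2, 3, 4}, X ∖ U = ∅ — both open, so U is clopen.
Only trivial clopens (∅ and X) exist, so (X, τ) is connected.
Compute connected components by grouping points that agree on all clopens:
  component: {1, 2, 3, 4}


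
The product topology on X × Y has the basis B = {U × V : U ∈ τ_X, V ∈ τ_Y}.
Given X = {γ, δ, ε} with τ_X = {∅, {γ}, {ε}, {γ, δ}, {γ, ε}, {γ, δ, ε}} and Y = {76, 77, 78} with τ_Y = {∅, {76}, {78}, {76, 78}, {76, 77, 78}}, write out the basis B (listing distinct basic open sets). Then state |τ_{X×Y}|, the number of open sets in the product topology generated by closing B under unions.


Basis B = {∅ × ∅, {γ} × {76}, {γ} × {78}, {ε} × {76}, {ε} × {78}, {γ} × {76, 78}, {γ, δ} × {76}, {γ, ε} × {76}, {γ, δ} × {78}, {γ, ε} × {78}, {ε} × {76, 78}, {γ} × {76, 77, 78}, {γ, δ, ε} × {76}, {γ, δ, ε} × {78}, {ε} × {76, 77, 78}, {γ, δ} × {76, 78}, {γ, ε} × {76, 78}, {γ, δ} × {76, 77, 78}, {γ, ε} × {76, 77, 78}, {γ, δ, ε} × {76, 78}, {γ, δ, ε} × {76, 77, 78}}; |τ_{X×Y}| = 70.

Enumerate products U × V with U ∈ τ_X, V ∈ τ_Y (deduplicated):
  ∅ × ∅ = {} (∅)
  {γ} × {76} = {(γ,76)}
  {γ} × {78} = {(γ,78)}
  {ε} × {76} = {(ε,76)}
  {ε} × {78} = {(ε,78)}
  {γ} × {76, 78} = {(γ,76), (γ,78)}
  {γ, δ} × {76} = {(γ,76), (δ,76)}
  {γ, ε} × {76} = {(γ,76), (ε,76)}
  {γ, δ} × {78} = {(γ,78), (δ,78)}
  {γ, ε} × {78} = {(γ,78), (ε,78)}
  {ε} × {76, 78} = {(ε,76), (ε,78)}
  {γ} × {76, 77, 78} = {(γ,76), (γ,77), (γ,78)}
  {γ, δ, ε} × {76} = {(γ,76), (δ,76), (ε,76)}
  {γ, δ, ε} × {78} = {(γ,78), (δ,78), (ε,78)}
  {ε} × {76, 77, 78} = {(ε,76), (ε,77), (ε,78)}
  {γ, δ} × {76, 78} = {(γ,76), (γ,78), (δ,76), (δ,78)}
  {γ, ε} × {76, 78} = {(γ,76), (γ,78), (ε,76), (ε,78)}
  {γ, δ} × {76, 77, 78} = {(γ,76), (γ,77), (γ,78), (δ,76), (δ,77), (δ,78)}
  {γ, ε} × {76, 77, 78} = {(γ,76), (γ,77), (γ,78), (ε,76), (ε,77), (ε,78)}
  {γ, δ, ε} × {76, 78} = {(γ,76), (γ,78), (δ,76), (δ,78), (ε,76), (ε,78)}
  {γ, δ, ε} × {76, 77, 78} = {(γ,76), (γ,77), (γ,78), (δ,76), (δ,77), (δ,78), (ε,76), (ε,77), (ε,78)}
These 21 distinct sets form the basis B.
Close under arbitrary unions to get τ_{X×Y}; counting gives |τ_{X×Y}| = 70.


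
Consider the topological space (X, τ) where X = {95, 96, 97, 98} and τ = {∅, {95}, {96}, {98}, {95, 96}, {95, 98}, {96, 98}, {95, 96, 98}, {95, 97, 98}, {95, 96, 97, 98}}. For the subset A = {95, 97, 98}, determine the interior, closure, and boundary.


int(A) = {95, 97, 98}, cl(A) = {95, 97, 98}, ∂A = ∅.

Closed sets in (X, τ) are complements of opens:
  closed(X, τ) = {∅, {96}, {97}, {95, 97}, {96, 97}, {97, 98}, {95, 96, 97}, {95, 97, 98}, {96, 97, 98}, {95, 96, 97, 98}}.
int(A) = ⋃ {U ∈ τ : U ⊆ A}. Opens contained in A: ∅, {95}, {98}, {95, 98}, {95, 97, 98}.
Taking the union of these: int(A) = {95, 97, 98}.
cl(A) = ⋂ {C closed : A ⊆ C}. Closed sets containing A: {95, 97, 98}, {95, 96, 97, 98}.
Intersecting these: cl(A) = {95, 97, 98}.
∂A = cl(A) ∖ int(A) = {95, 97, 98} ∖ {95, 97, 98} = ∅.


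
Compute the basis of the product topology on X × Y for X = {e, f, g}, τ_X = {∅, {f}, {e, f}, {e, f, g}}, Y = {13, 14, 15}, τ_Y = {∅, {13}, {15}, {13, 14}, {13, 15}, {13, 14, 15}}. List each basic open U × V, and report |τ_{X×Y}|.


Basis B = {∅ × ∅, {f} × {13}, {f} × {15}, {e, f} × {13}, {e, f} × {15}, {f} × {13, 14}, {f} × {13, 15}, {e, f, g} × {13}, {e, f, g} × {15}, {f} × {13, 14, 15}, {e, f} × {13, 14}, {e, f} × {13, 15}, {e, f} × {13, 14, 15}, {e, f, g} × {13, 14}, {e, f, g} × {13, 15}, {e, f, g} × {13, 14, 15}}; |τ_{X×Y}| = 40.

Enumerate products U × V with U ∈ τ_X, V ∈ τ_Y (deduplicated):
  ∅ × ∅ = {} (∅)
  {f} × {13} = {(f,13)}
  {f} × {15} = {(f,15)}
  {e, f} × {13} = {(e,13), (f,13)}
  {e, f} × {15} = {(e,15), (f,15)}
  {f} × {13, 14} = {(f,13), (f,14)}
  {f} × {13, 15} = {(f,13), (f,15)}
  {e, f, g} × {13} = {(e,13), (f,13), (g,13)}
  {e, f, g} × {15} = {(e,15), (f,15), (g,15)}
  {f} × {13, 14, 15} = {(f,13), (f,14), (f,15)}
  {e, f} × {13, 14} = {(e,13), (e,14), (f,13), (f,14)}
  {e, f} × {13, 15} = {(e,13), (e,15), (f,13), (f,15)}
  {e, f} × {13, 14, 15} = {(e,13), (e,14), (e,15), (f,13), (f,14), (f,15)}
  {e, f, g} × {13, 14} = {(e,13), (e,14), (f,13), (f,14), (g,13), (g,14)}
  {e, f, g} × {13, 15} = {(e,13), (e,15), (f,13), (f,15), (g,13), (g,15)}
  {e, f, g} × {13, 14, 15} = {(e,13), (e,14), (e,15), (f,13), (f,14), (f,15), (g,13), (g,14), (g,15)}
These 16 distinct sets form the basis B.
Close under arbitrary unions to get τ_{X×Y}; counting gives |τ_{X×Y}| = 40.


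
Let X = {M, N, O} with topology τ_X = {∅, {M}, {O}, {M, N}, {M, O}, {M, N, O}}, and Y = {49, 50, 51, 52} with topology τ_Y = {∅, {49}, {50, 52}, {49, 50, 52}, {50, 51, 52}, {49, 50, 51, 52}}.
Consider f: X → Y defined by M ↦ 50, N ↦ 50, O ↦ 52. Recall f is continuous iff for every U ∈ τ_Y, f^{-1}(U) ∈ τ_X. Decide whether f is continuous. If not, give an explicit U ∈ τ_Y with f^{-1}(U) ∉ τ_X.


f IS continuous.

Compute f^{-1}(U) for each U ∈ τ_Y:
  U = ∅: f^{-1}(U) = ∅ ∈ τ_X ✓.
  U = {49}: f^{-1}(U) = ∅ ∈ τ_X ✓.
  U = {50, 52}: f^{-1}(U) = {M, N, O} ∈ τ_X ✓.
  U = {49, 50, 52}: f^{-1}(U) = {M, N, O} ∈ τ_X ✓.
  U = {50, 51, 52}: f^{-1}(U) = {M, N, O} ∈ τ_X ✓.
  U = {49, 50, 51, 52}: f^{-1}(U) = {M, N, O} ∈ τ_X ✓.
Every preimage lies in τ_X, so f IS continuous.


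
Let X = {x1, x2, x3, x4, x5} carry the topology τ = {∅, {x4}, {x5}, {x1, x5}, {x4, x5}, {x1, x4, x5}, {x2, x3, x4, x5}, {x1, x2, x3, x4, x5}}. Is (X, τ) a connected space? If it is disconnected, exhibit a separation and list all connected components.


(X, τ) is connected.

Find clopen sets (U ∈ τ with X ∖ U ∈ τ):
  U = ∅, X ∖ U = {x1, x2, x3, x4, x5} — both open, so U is clopen.
  U = {x1, x2, x3, x4, x5}, X ∖ U = ∅ — both open, so U is clopen.
Only trivial clopens (∅ and X) exist, so (X, τ) is connected.
Compute connected components by grouping points that agree on all clopens:
  component: {x1, x2, x3, x4, x5}


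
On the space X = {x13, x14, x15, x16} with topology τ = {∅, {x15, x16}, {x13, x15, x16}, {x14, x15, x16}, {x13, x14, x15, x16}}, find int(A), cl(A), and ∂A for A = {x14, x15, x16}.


int(A) = {x14, x15, x16}, cl(A) = {x13, x14, x15, x16}, ∂A = {x13}.

Closed sets in (X, τ) are complements of opens:
  closed(X, τ) = {∅, {x13}, {x14}, {x13, x14}, {x13, x14, x15, x16}}.
int(A) = ⋃ {U ∈ τ : U ⊆ A}. Opens contained in A: ∅, {x15, x16}, {x14, x15, x16}.
Taking the union of these: int(A) = {x14, x15, x16}.
cl(A) = ⋂ {C closed : A ⊆ C}. Closed sets containing A: {x13, x14, x15, x16}.
Intersecting these: cl(A) = {x13, x14, x15, x16}.
∂A = cl(A) ∖ int(A) = {x13, x14, x15, x16} ∖ {x14, x15, x16} = {x13}.


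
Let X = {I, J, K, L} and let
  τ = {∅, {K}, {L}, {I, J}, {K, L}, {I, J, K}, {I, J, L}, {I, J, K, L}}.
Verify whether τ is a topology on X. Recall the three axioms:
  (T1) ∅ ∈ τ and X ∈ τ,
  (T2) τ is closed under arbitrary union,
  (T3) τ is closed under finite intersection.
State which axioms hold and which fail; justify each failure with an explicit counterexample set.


τ IS a topology on X.

Axiom (T1): ∅ ∈ τ? Yes; X ∈ τ? Yes.
Axiom (T2/T3): check pairwise unions and intersections of members of τ.
All pairwise intersections and unions checked — each lies in τ. Therefore τ satisfies (T1), (T2), (T3): it IS a topology on X.


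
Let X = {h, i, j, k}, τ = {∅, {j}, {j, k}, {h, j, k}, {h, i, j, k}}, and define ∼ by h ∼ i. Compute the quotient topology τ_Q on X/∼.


X/∼ = {[h=i], [j], [k]}; |τ_Q| = 4.

Equivalence classes: [h=i], [j], [k].
Quotient map π: X → X/∼ sends h ↦ [h=i], i ↦ [h=i], j ↦ [j], k ↦ [k].
For each subset V ⊆ X/∼, compute π^{-1}(V) ⊆ X and check whether π^{-1}(V) ∈ τ. V is open in τ_Q iff π^{-1}(V) ∈ τ.
  V = {}: π^{-1}(V) = ∅ ∈ τ ✓.
  V = {[h=i]}: π^{-1}(V) = {h, i} ∉ τ ✗.
  V = {[j]}: π^{-1}(V) = {j} ∈ τ ✓.
  V = {[h=i], [j]}: π^{-1}(V) = {h, i, j} ∉ τ ✗.
  V = {[k]}: π^{-1}(V) = {k} ∉ τ ✗.
  V = {[h=i], [k]}: π^{-1}(V) = {h, i, k} ∉ τ ✗.
  V = {[j], [k]}: π^{-1}(V) = {j, k} ∈ τ ✓.
  V = {[h=i], [j], [k]}: π^{-1}(V) = {h, i, j, k} ∈ τ ✓.
Open sets in the quotient: τ_Q = {{}, {[j]}, {[j], [k]}, {[h=i], [j], [k]}} (4 elements).


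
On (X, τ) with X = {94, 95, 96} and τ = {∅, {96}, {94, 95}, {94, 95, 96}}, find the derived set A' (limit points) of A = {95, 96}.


A' = {94}

For each x ∈ X, list the open sets U ∈ τ with x ∈ U, then check whether U ∩ (A ∖ {x}) ≠ ∅ for every such U.
  x = 94: opens ∋ x are {94, 95}, {94, 95, 96}; each meets A ∖ {94}, so x IS a limit point.
  x = 95: open {94, 95} ∋ x has {94, 95} ∩ (A ∖ {95}) = ∅, so x is NOT a limit point.
  x = 96: open {96} ∋ x has {96} ∩ (A ∖ {96}) = ∅, so x is NOT a limit point.
Collecting: A' = {94}.


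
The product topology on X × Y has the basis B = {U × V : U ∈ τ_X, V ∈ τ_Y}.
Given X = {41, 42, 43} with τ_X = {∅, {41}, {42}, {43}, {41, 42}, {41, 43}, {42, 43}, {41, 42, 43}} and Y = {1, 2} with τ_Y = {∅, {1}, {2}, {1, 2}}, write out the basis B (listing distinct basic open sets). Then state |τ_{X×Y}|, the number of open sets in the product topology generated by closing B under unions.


Basis B = {∅ × ∅, {41} × {1}, {41} × {2}, {42} × {1}, {42} × {2}, {43} × {1}, {43} × {2}, {41} × {1, 2}, {41, 42} × {1}, {41, 43} × {1}, {41, 42} × {2}, {41, 43} × {2}, {42} × {1, 2}, {42, 43} × {1}, {42, 43} × {2}, {43} × {1, 2}, {41, 42, 43} × {1}, {41, 42, 43} × {2}, {41, 42} × {1, 2}, {41, 43} × {1, 2}, {42, 43} × {1, 2}, {41, 42, 43} × {1, 2}}; |τ_{X×Y}| = 64.

Enumerate products U × V with U ∈ τ_X, V ∈ τ_Y (deduplicated):
  ∅ × ∅ = {} (∅)
  {41} × {1} = {(41,1)}
  {41} × {2} = {(41,2)}
  {42} × {1} = {(42,1)}
  {42} × {2} = {(42,2)}
  {43} × {1} = {(43,1)}
  {43} × {2} = {(43,2)}
  {41} × {1, 2} = {(41,1), (41,2)}
  {41, 42} × {1} = {(41,1), (42,1)}
  {41, 43} × {1} = {(41,1), (43,1)}
  {41, 42} × {2} = {(41,2), (42,2)}
  {41, 43} × {2} = {(41,2), (43,2)}
  {42} × {1, 2} = {(42,1), (42,2)}
  {42, 43} × {1} = {(42,1), (43,1)}
  {42, 43} × {2} = {(42,2), (43,2)}
  {43} × {1, 2} = {(43,1), (43,2)}
  {41, 42, 43} × {1} = {(41,1), (42,1), (43,1)}
  {41, 42, 43} × {2} = {(41,2), (42,2), (43,2)}
  {41, 42} × {1, 2} = {(41,1), (41,2), (42,1), (42,2)}
  {41, 43} × {1, 2} = {(41,1), (41,2), (43,1), (43,2)}
  {42, 43} × {1, 2} = {(42,1), (42,2), (43,1), (43,2)}
  {41, 42, 43} × {1, 2} = {(41,1), (41,2), (42,1), (42,2), (43,1), (43,2)}
These 22 distinct sets form the basis B.
Close under arbitrary unions to get τ_{X×Y}; counting gives |τ_{X×Y}| = 64.


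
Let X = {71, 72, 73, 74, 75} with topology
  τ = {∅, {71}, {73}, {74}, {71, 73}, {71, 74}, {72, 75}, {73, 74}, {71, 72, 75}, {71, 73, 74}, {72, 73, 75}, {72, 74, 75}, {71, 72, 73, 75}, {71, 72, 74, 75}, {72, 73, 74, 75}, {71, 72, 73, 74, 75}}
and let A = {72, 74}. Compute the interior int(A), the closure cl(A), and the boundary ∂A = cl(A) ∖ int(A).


int(A) = {74}, cl(A) = {72, 74, 75}, ∂A = {72, 75}.

Closed sets in (X, τ) are complements of opens:
  closed(X, τ) = {∅, {71}, {73}, {74}, {71, 73}, {71, 74}, {72, 75}, {73, 74}, {71, 72, 75}, {71, 73, 74}, {72, 73, 75}, {72, 74, 75}, {71, 72, 73, 75}, {71, 72, 74, 75}, {72, 73, 74, 75}, {71, 72, 73, 74, 75}}.
int(A) = ⋃ {U ∈ τ : U ⊆ A}. Opens contained in A: ∅, {74}.
Taking the union of these: int(A) = {74}.
cl(A) = ⋂ {C closed : A ⊆ C}. Closed sets containing A: {72, 74, 75}, {71, 72, 74, 75}, {72, 73, 74, 75}, {71, 72, 73, 74, 75}.
Intersecting these: cl(A) = {72, 74, 75}.
∂A = cl(A) ∖ int(A) = {72, 74, 75} ∖ {74} = {72, 75}.


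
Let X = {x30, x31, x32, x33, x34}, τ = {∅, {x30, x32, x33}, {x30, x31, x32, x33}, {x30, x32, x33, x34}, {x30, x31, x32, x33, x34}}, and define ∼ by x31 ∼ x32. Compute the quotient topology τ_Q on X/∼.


X/∼ = {[x30], [x31=x32], [x33], [x34]}; |τ_Q| = 3.

Equivalence classes: [x30], [x31=x32], [x33], [x34].
Quotient map π: X → X/∼ sends x30 ↦ [x30], x31 ↦ [x31=x32], x32 ↦ [x31=x32], x33 ↦ [x33], x34 ↦ [x34].
For each subset V ⊆ X/∼, compute π^{-1}(V) ⊆ X and check whether π^{-1}(V) ∈ τ. V is open in τ_Q iff π^{-1}(V) ∈ τ.
  V = {}: π^{-1}(V) = ∅ ∈ τ ✓.
  V = {[x30]}: π^{-1}(V) = {x30} ∉ τ ✗.
  V = {[x31=x32]}: π^{-1}(V) = {x31, x32} ∉ τ ✗.
  V = {[x30], [x31=x32]}: π^{-1}(V) = {x30, x31, x32} ∉ τ ✗.
  V = {[x33]}: π^{-1}(V) = {x33} ∉ τ ✗.
  V = {[x30], [x33]}: π^{-1}(V) = {x30, x33} ∉ τ ✗.
  V = {[x31=x32], [x33]}: π^{-1}(V) = {x31, x32, x33} ∉ τ ✗.
  V = {[x30], [x31=x32], [x33]}: π^{-1}(V) = {x30, x31, x32, x33} ∈ τ ✓.
  V = {[x34]}: π^{-1}(V) = {x34} ∉ τ ✗.
  V = {[x30], [x34]}: π^{-1}(V) = {x30, x34} ∉ τ ✗.
  V = {[x31=x32], [x34]}: π^{-1}(V) = {x31, x32, x34} ∉ τ ✗.
  V = {[x30], [x31=x32], [x34]}: π^{-1}(V) = {x30, x31, x32, x34} ∉ τ ✗.
  V = {[x33], [x34]}: π^{-1}(V) = {x33, x34} ∉ τ ✗.
  V = {[x30], [x33], [x34]}: π^{-1}(V) = {x30, x33, x34} ∉ τ ✗.
  V = {[x31=x32], [x33], [x34]}: π^{-1}(V) = {x31, x32, x33, x34} ∉ τ ✗.
  V = {[x30], [x31=x32], [x33], [x34]}: π^{-1}(V) = {x30, x31, x32, x33, x34} ∈ τ ✓.
Open sets in the quotient: τ_Q = {{}, {[x30], [x31=x32], [x33]}, {[x30], [x31=x32], [x33], [x34]}} (3 elements).


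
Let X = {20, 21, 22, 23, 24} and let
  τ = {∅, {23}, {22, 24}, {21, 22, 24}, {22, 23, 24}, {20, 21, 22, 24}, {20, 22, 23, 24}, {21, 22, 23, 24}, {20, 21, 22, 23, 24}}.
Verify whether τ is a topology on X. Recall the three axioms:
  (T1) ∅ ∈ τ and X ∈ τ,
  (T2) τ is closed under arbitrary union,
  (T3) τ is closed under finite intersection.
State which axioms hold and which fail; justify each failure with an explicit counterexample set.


τ is NOT a topology on X.

Axiom (T1): ∅ ∈ τ? Yes; X ∈ τ? Yes.
Axiom (T2/T3): check pairwise unions and intersections of members of τ.
Counterexample for (T3): {20, 21, 22, 24} ∩ {20, 22, 23, 24} = {20, 22, 24} ∉ τ. Therefore τ is NOT a topology.


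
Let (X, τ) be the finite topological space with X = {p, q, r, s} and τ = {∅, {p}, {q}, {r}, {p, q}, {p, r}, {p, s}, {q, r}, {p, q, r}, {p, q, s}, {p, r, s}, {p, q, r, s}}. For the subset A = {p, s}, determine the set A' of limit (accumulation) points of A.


A' = {s}

For each x ∈ X, list the open sets U ∈ τ with x ∈ U, then check whether U ∩ (A ∖ {x}) ≠ ∅ for every such U.
  x = p: open {p} ∋ x has {p} ∩ (A ∖ {p}) = ∅, so x is NOT a limit point.
  x = q: open {q} ∋ x has {q} ∩ (A ∖ {q}) = ∅, so x is NOT a limit point.
  x = r: open {r} ∋ x has {r} ∩ (A ∖ {r}) = ∅, so x is NOT a limit point.
  x = s: opens ∋ x are {p, s}, {p, q, s}, {p, r, s}, {p, q, r, s}; each meets A ∖ {s}, so x IS a limit point.
Collecting: A' = {s}.


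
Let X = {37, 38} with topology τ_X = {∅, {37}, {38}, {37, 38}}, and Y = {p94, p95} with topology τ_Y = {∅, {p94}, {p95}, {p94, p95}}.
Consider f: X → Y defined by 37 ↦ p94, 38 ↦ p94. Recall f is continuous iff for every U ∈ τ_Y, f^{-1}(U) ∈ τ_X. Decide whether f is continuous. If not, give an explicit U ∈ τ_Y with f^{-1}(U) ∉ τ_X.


f IS continuous.

Compute f^{-1}(U) for each U ∈ τ_Y:
  U = ∅: f^{-1}(U) = ∅ ∈ τ_X ✓.
  U = {p94}: f^{-1}(U) = {37, 38} ∈ τ_X ✓.
  U = {p95}: f^{-1}(U) = ∅ ∈ τ_X ✓.
  U = {p94, p95}: f^{-1}(U) = {37, 38} ∈ τ_X ✓.
Every preimage lies in τ_X, so f IS continuous.


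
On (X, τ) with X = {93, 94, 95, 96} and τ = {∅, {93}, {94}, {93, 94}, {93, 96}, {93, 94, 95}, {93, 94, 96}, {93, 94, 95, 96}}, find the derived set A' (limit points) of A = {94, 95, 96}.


A' = {95}

For each x ∈ X, list the open sets U ∈ τ with x ∈ U, then check whether U ∩ (A ∖ {x}) ≠ ∅ for every such U.
  x = 93: open {93} ∋ x has {93} ∩ (A ∖ {93}) = ∅, so x is NOT a limit point.
  x = 94: open {94} ∋ x has {94} ∩ (A ∖ {94}) = ∅, so x is NOT a limit point.
  x = 95: opens ∋ x are {93, 94, 95}, {93, 94, 95, 96}; each meets A ∖ {95}, so x IS a limit point.
  x = 96: open {93, 96} ∋ x has {93, 96} ∩ (A ∖ {96}) = ∅, so x is NOT a limit point.
Collecting: A' = {95}.


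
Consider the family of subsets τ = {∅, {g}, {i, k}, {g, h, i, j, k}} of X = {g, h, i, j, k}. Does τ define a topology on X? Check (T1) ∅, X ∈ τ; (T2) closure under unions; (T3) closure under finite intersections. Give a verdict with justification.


τ is NOT a topology on X.

Axiom (T1): ∅ ∈ τ? Yes; X ∈ τ? Yes.
Axiom (T2/T3): check pairwise unions and intersections of members of τ.
Counterexample for (T2): {g} ∪ {i, k} = {g, i, k} ∉ τ. Therefore τ is NOT a topology.


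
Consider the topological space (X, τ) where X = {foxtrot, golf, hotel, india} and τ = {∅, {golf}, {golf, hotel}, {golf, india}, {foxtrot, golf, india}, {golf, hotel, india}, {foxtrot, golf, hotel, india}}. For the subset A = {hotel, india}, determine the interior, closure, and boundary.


int(A) = ∅, cl(A) = {foxtrot, hotel, india}, ∂A = {foxtrot, hotel, india}.

Closed sets in (X, τ) are complements of opens:
  closed(X, τ) = {∅, {foxtrot}, {hotel}, {foxtrot, hotel}, {foxtrot, india}, {foxtrot, hotel, india}, {foxtrot, golf, hotel, india}}.
int(A) = ⋃ {U ∈ τ : U ⊆ A}. Opens contained in A: ∅.
Taking the union of these: int(A) = ∅.
cl(A) = ⋂ {C closed : A ⊆ C}. Closed sets containing A: {foxtrot, hotel, india}, {foxtrot, golf, hotel, india}.
Intersecting these: cl(A) = {foxtrot, hotel, india}.
∂A = cl(A) ∖ int(A) = {foxtrot, hotel, india} ∖ ∅ = {foxtrot, hotel, india}.


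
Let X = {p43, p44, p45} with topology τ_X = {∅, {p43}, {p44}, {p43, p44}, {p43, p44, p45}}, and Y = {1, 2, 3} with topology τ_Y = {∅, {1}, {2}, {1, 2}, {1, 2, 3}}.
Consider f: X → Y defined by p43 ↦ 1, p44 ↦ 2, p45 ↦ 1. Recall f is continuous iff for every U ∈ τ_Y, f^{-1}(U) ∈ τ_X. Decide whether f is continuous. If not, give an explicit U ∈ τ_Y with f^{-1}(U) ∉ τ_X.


f is NOT continuous.

Compute f^{-1}(U) for each U ∈ τ_Y:
  U = ∅: f^{-1}(U) = ∅ ∈ τ_X ✓.
  U = {1}: f^{-1}(U) = {p43, p45} ∉ τ_X ✗.
  U = {2}: f^{-1}(U) = {p44} ∈ τ_X ✓.
  U = {1, 2}: f^{-1}(U) = {p43, p44, p45} ∈ τ_X ✓.
  U = {1, 2, 3}: f^{-1}(U) = {p43, p44, p45} ∈ τ_X ✓.
Found U = {1} with f^{-1}(U) = {p43, p45} not in τ_X. Therefore f is NOT continuous.


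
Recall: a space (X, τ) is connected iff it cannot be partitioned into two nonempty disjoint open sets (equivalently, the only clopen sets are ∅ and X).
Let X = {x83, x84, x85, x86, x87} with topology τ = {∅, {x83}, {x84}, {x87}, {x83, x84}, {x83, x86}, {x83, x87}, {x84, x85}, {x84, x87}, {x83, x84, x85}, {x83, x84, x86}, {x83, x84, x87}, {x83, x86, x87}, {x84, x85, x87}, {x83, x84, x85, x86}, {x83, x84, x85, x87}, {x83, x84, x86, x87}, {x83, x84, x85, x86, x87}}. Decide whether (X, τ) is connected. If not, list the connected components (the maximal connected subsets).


(X, τ) is disconnected; components = [{x87}, {x83, x86}, {x84, x85}].

Find clopen sets (U ∈ τ with X ∖ U ∈ τ):
  U = ∅, X ∖ U = {x83, x84, x85, x86, x87} — both open, so U is clopen.
  U = {x87}, X ∖ U = {x83, x84, x85, x86} — both open, so U is clopen.
  U = {x83, x86}, X ∖ U = {x84, x85, x87} — both open, so U is clopen.
  U = {x84, x85}, X ∖ U = {x83, x86, x87} — both open, so U is clopen.
  U = {x83, x86, x87}, X ∖ U = {x84, x85} — both open, so U is clopen.
  U = {x84, x85, x87}, X ∖ U = {x83, x86} — both open, so U is clopen.
  U = {x83, x84, x85, x86}, X ∖ U = {x87} — both open, so U is clopen.
  U = {x83, x84, x85, x86, x87}, X ∖ U = ∅ — both open, so U is clopen.
Nontrivial clopen(s) exist: e.g. {x83, x86, x87}. So (X, τ) is disconnected.
Compute connected components by grouping points that agree on all clopens:
  component: {x87}
  component: {x83, x86}
  component: {x84, x85}


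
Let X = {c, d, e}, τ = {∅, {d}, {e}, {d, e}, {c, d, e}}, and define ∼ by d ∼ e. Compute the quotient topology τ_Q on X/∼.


X/∼ = {[c], [d=e]}; |τ_Q| = 3.

Equivalence classes: [c], [d=e].
Quotient map π: X → X/∼ sends c ↦ [c], d ↦ [d=e], e ↦ [d=e].
For each subset V ⊆ X/∼, compute π^{-1}(V) ⊆ X and check whether π^{-1}(V) ∈ τ. V is open in τ_Q iff π^{-1}(V) ∈ τ.
  V = {}: π^{-1}(V) = ∅ ∈ τ ✓.
  V = {[c]}: π^{-1}(V) = {c} ∉ τ ✗.
  V = {[d=e]}: π^{-1}(V) = {d, e} ∈ τ ✓.
  V = {[c], [d=e]}: π^{-1}(V) = {c, d, e} ∈ τ ✓.
Open sets in the quotient: τ_Q = {{}, {[d=e]}, {[c], [d=e]}} (3 elements).


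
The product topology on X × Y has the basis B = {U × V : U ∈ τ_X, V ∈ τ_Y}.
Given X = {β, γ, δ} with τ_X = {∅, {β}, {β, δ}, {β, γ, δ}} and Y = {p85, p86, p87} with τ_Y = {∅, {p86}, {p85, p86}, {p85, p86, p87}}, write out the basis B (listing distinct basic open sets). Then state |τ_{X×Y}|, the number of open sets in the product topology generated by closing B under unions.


Basis B = {∅ × ∅, {β} × {p86}, {β} × {p85, p86}, {β, δ} × {p86}, {β} × {p85, p86, p87}, {β, γ, δ} × {p86}, {β, δ} × {p85, p86}, {β, δ} × {p85, p86, p87}, {β, γ, δ} × {p85, p86}, {β, γ, δ} × {p85, p86, p87}}; |τ_{X×Y}| = 20.

Enumerate products U × V with U ∈ τ_X, V ∈ τ_Y (deduplicated):
  ∅ × ∅ = {} (∅)
  {β} × {p86} = {(β,p86)}
  {β} × {p85, p86} = {(β,p85), (β,p86)}
  {β, δ} × {p86} = {(β,p86), (δ,p86)}
  {β} × {p85, p86, p87} = {(β,p85), (β,p86), (β,p87)}
  {β, γ, δ} × {p86} = {(β,p86), (γ,p86), (δ,p86)}
  {β, δ} × {p85, p86} = {(β,p85), (β,p86), (δ,p85), (δ,p86)}
  {β, δ} × {p85, p86, p87} = {(β,p85), (β,p86), (β,p87), (δ,p85), (δ,p86), (δ,p87)}
  {β, γ, δ} × {p85, p86} = {(β,p85), (β,p86), (γ,p85), (γ,p86), (δ,p85), (δ,p86)}
  {β, γ, δ} × {p85, p86, p87} = {(β,p85), (β,p86), (β,p87), (γ,p85), (γ,p86), (γ,p87), (δ,p85), (δ,p86), (δ,p87)}
These 10 distinct sets form the basis B.
Close under arbitrary unions to get τ_{X×Y}; counting gives |τ_{X×Y}| = 20.


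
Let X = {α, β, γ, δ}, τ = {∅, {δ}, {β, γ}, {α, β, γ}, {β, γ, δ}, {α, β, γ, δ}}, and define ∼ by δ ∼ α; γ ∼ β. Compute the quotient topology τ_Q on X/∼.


X/∼ = {[α=δ], [β=γ]}; |τ_Q| = 3.

Equivalence classes: [α=δ], [β=γ].
Quotient map π: X → X/∼ sends α ↦ [α=δ], β ↦ [β=γ], γ ↦ [β=γ], δ ↦ [α=δ].
For each subset V ⊆ X/∼, compute π^{-1}(V) ⊆ X and check whether π^{-1}(V) ∈ τ. V is open in τ_Q iff π^{-1}(V) ∈ τ.
  V = {}: π^{-1}(V) = ∅ ∈ τ ✓.
  V = {[α=δ]}: π^{-1}(V) = {α, δ} ∉ τ ✗.
  V = {[β=γ]}: π^{-1}(V) = {β, γ} ∈ τ ✓.
  V = {[α=δ], [β=γ]}: π^{-1}(V) = {α, β, γ, δ} ∈ τ ✓.
Open sets in the quotient: τ_Q = {{}, {[β=γ]}, {[α=δ], [β=γ]}} (3 elements).


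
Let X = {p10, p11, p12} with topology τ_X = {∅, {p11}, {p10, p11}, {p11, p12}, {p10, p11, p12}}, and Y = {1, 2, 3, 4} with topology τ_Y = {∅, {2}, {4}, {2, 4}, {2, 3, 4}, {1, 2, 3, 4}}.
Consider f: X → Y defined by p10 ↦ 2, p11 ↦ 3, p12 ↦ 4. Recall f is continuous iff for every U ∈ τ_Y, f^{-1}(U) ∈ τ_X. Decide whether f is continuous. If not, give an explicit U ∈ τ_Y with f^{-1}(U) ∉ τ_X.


f is NOT continuous.

Compute f^{-1}(U) for each U ∈ τ_Y:
  U = ∅: f^{-1}(U) = ∅ ∈ τ_X ✓.
  U = {2}: f^{-1}(U) = {p10} ∉ τ_X ✗.
  U = {4}: f^{-1}(U) = {p12} ∉ τ_X ✗.
  U = {2, 4}: f^{-1}(U) = {p10, p12} ∉ τ_X ✗.
  U = {2, 3, 4}: f^{-1}(U) = {p10, p11, p12} ∈ τ_X ✓.
  U = {1, 2, 3, 4}: f^{-1}(U) = {p10, p11, p12} ∈ τ_X ✓.
Found U = {2} with f^{-1}(U) = {p10} not in τ_X. Therefore f is NOT continuous.


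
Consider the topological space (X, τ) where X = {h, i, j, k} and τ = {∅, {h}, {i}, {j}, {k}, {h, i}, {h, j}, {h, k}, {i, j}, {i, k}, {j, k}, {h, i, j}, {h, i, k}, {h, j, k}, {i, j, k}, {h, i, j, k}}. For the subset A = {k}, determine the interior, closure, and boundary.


int(A) = {k}, cl(A) = {k}, ∂A = ∅.

Closed sets in (X, τ) are complements of opens:
  closed(X, τ) = {∅, {h}, {i}, {j}, {k}, {h, i}, {h, j}, {h, k}, {i, j}, {i, k}, {j, k}, {h, i, j}, {h, i, k}, {h, j, k}, {i, j, k}, {h, i, j, k}}.
int(A) = ⋃ {U ∈ τ : U ⊆ A}. Opens contained in A: ∅, {k}.
Taking the union of these: int(A) = {k}.
cl(A) = ⋂ {C closed : A ⊆ C}. Closed sets containing A: {k}, {h, k}, {i, k}, {j, k}, {h, i, k}, {h, j, k}, {i, j, k}, {h, i, j, k}.
Intersecting these: cl(A) = {k}.
∂A = cl(A) ∖ int(A) = {k} ∖ {k} = ∅.


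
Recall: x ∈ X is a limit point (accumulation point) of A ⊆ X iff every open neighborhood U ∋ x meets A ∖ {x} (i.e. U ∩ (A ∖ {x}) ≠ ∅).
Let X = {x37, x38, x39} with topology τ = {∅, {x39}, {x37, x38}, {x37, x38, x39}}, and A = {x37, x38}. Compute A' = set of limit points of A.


A' = {x37, x38}

For each x ∈ X, list the open sets U ∈ τ with x ∈ U, then check whether U ∩ (A ∖ {x}) ≠ ∅ for every such U.
  x = x37: opens ∋ x are {x37, x38}, {x37, x38, x39}; each meets A ∖ {x37}, so x IS a limit point.
  x = x38: opens ∋ x are {x37, x38}, {x37, x38, x39}; each meets A ∖ {x38}, so x IS a limit point.
  x = x39: open {x39} ∋ x has {x39} ∩ (A ∖ {x39}) = ∅, so x is NOT a limit point.
Collecting: A' = {x37, x38}.
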